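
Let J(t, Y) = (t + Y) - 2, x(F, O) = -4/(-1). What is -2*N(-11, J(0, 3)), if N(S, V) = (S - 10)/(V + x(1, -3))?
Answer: 42/5 ≈ 8.4000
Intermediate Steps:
x(F, O) = 4 (x(F, O) = -4*(-1) = 4)
J(t, Y) = -2 + Y + t (J(t, Y) = (Y + t) - 2 = -2 + Y + t)
N(S, V) = (-10 + S)/(4 + V) (N(S, V) = (S - 10)/(V + 4) = (-10 + S)/(4 + V))
-2*N(-11, J(0, 3)) = -2*(-10 - 11)/(4 + (-2 + 3 + 0)) = -2*(-21)/(4 + 1) = -2*(-21)/5 = -2*(-21/5) = 42/5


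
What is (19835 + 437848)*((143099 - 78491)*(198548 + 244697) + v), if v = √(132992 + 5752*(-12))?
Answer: 13106747231851680 + 1830732*√3998 ≈ 1.3107e+16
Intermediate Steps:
v = 4*√3998 (v = √(132992 - 69024) = √63968 = 4*√3998 ≈ 252.92)
(19835 + 437848)*((143099 - 78491)*(198548 + 244697) + v) = (19835 + 437848)*((143099 - 78491)*(198548 + 244697) + 4*√3998) = 457683*(64608*443245 + 4*√3998) = 457683*(28637172960 + 4*√3998) = 13106747231851680 + 1830732*√3998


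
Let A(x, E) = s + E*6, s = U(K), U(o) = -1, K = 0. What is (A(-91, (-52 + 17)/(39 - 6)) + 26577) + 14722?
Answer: 454208/11 ≈ 41292.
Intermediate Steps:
s = -1
A(x, E) = -1 + 6*E (A(x, E) = -1 + E*6 = -1 + 6*E)
(A(-91, (-52 + 17)/(39 - 6)) + 26577) + 14722 = ((-1 + 6*((-52 + 17)/(39 - 6))) + 26577) + 14722 = ((-1 + 6*(-35/33)) + 26577) + 14722 = ((-1 - 70/11) + 26577) + 14722 = (-81/11 + 26577) + 14722 = 292266/11 + 14722 = 454208/11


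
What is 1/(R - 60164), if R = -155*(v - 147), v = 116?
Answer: -1/55359 ≈ -1.8064e-5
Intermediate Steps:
R = 4805 (R = -155*(116 - 147) = -155*(-31) = 4805)
1/(R - 60164) = 1/(4805 - 60164) = 1/(-55359) = -1/55359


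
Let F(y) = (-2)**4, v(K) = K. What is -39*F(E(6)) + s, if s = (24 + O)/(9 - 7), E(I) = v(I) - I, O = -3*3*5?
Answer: -1269/2 ≈ -634.50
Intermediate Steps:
O = -45 (O = -9*5 = -45)
E(I) = 0 (E(I) = I - I = 0)
F(y) = 16
s = -21/2 (s = (24 - 45)/(9 - 7) = -21/2 ≈ -10.500)
-39*F(E(6)) + s = -39*16 - 21/2 = -624 - 21/2 = -1269/2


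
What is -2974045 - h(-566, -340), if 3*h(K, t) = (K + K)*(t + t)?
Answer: -9691895/3 ≈ -3.2306e+6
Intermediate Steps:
h(K, t) = 4*K*t/3 (h(K, t) = ((K + K)*(t + t))/3 = ((2*K)*(2*t))/3 = (4*K*t)/3 = 4*K*t/3)
-2974045 - h(-566, -340) = -2974045 - 4*(-566)*(-340)/3 = -2974045 - 1*769760/3 = -2974045 - 769760/3 = -9691895/3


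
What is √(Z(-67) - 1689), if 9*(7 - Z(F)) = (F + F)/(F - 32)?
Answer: 2*I*√4121689/99 ≈ 41.014*I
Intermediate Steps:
Z(F) = 7 - 2*F/(9*(-32 + F)) (Z(F) = 7 - (F + F)/(9*(F - 32)) = 7 - 2*F/(9*(-32 + F)))
√(Z(-67) - 1689) = √((-2016 + 61*(-67))/(9*(-32 - 67)) - 1689) = √((⅑)*(-2016 - 4087)/(-99) - 1689) = √((⅑)*(-1/99)*(-6103) - 1689) = √(6103/891 - 1689) = √(-1498796/891) = 2*I*√4121689/99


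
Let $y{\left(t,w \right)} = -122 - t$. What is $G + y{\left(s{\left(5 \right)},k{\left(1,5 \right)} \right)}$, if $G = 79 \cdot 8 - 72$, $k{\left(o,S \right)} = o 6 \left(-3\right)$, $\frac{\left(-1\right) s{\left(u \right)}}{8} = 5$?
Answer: $478$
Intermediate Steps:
$s{\left(u \right)} = -40$ ($s{\left(u \right)} = \left(-8\right) 5 = -40$)
$k{\left(o,S \right)} = - 18 o$ ($k{\left(o,S \right)} = 6 o \left(-3\right) = - 18 o$)
$G = 560$ ($G = 632 - 72 = 560$)
$G + y{\left(s{\left(5 \right)},k{\left(1,5 \right)} \right)} = 560 - 82 = 478$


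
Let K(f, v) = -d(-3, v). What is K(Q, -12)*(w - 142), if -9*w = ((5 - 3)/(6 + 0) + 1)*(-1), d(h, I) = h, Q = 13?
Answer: -3830/9 ≈ -425.56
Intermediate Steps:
K(f, v) = 3 (K(f, v) = -1*(-3) = 3)
w = 4/27 (w = -((5 - 3)/(6 + 0) + 1)*(-1)/9 = -(2/6 + 1)*(-1)/9 = -(2*(⅙) + 1)*(-1)/9 = -(⅓ + 1)*(-1)/9 = -4*(-1)/27 = -⅑*(-4/3) = 4/27 ≈ 0.14815)
K(Q, -12)*(w - 142) = 3*(4/27 - 142) = 3*(-3830/27) = -3830/9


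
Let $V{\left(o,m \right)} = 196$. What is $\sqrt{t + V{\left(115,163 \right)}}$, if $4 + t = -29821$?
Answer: $i \sqrt{29629} \approx 172.13 i$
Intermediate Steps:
$t = -29825$ ($t = -4 - 29821 = -29825$)
$\sqrt{t + V{\left(115,163 \right)}} = \sqrt{-29825 + 196} = \sqrt{-29629} = i \sqrt{29629}$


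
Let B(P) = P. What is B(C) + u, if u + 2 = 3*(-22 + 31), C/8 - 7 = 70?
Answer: 641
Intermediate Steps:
C = 616 (C = 56 + 8*70 = 56 + 560 = 616)
u = 25 (u = -2 + 3*(-22 + 31) = -2 + 3*9 = -2 + 27 = 25)
B(C) + u = 616 + 25 = 641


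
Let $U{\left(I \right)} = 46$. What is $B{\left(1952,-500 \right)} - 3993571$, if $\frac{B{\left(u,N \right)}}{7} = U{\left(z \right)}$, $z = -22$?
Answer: $-3993249$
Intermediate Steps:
$B{\left(u,N \right)} = 322$ ($B{\left(u,N \right)} = 7 \cdot 46 = 322$)
$B{\left(1952,-500 \right)} - 3993571 = 322 - 3993571 = -3993249$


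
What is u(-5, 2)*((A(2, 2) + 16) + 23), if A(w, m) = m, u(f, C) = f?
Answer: -205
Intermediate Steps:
u(-5, 2)*((A(2, 2) + 16) + 23) = -5*((2 + 16) + 23) = -5*(18 + 23) = -5*41 = -205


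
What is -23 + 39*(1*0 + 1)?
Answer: 16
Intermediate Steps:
-23 + 39*(1*0 + 1) = -23 + 39*(0 + 1) = -23 + 39*1 = -23 + 39 = 16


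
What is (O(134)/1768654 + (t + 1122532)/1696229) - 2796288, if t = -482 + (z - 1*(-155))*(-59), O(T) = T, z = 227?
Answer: -4194490037296702537/1500021102883 ≈ -2.7963e+6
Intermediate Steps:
t = -23020 (t = -482 + (227 - 1*(-155))*(-59) = -482 + (227 + 155)*(-59) = -482 + 382*(-59) = -482 - 22538 = -23020)
(O(134)/1768654 + (t + 1122532)/1696229) - 2796288 = (134/1768654 + (-23020 + 1122532)/1696229) - 2796288 = (134*(1/1768654) + 1099512*(1/1696229)) - 2796288 = (67/884327 + 1099512/1696229) - 2796288 = 972441795767/1500021102883 - 2796288 = -4194490037296702537/1500021102883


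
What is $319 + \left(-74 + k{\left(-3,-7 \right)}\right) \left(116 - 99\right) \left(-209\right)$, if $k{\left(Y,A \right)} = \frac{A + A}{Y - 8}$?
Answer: $258719$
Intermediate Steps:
$k{\left(Y,A \right)} = \frac{2 A}{-8 + Y}$
$319 + \left(-74 + k{\left(-3,-7 \right)}\right) \left(116 - 99\right) \left(-209\right) = 319 + \left(-74 + 2 \left(-7\right) \frac{1}{-8 - 3}\right) \left(116 - 99\right) \left(-209\right) = 319 + \left(-74 + 2 \left(-7\right) \frac{1}{-11}\right) 17 \left(-209\right) = 319 + \left(-74 + 2 \left(-7\right) \left(- \frac{1}{11}\right)\right) 17 \left(-209\right) = 319 + \left(-74 + \frac{14}{11}\right) 17 \left(-209\right) = 319 + \left(- \frac{800}{11}\right) 17 \left(-209\right) = 319 - -258400 = 319 + 258400 = 258719$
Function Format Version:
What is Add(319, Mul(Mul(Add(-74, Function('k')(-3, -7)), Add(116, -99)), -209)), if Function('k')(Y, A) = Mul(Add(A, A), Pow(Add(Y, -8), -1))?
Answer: 258719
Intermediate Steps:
Function('k')(Y, A) = Mul(2, A, Pow(Add(-8, Y), -1)) (Function('k')(Y, A) = Mul(Mul(2, A), Pow(Add(-8, Y), -1)) = Mul(2, A, Pow(Add(-8, Y), -1)))
Add(319, Mul(Mul(Add(-74, Function('k')(-3, -7)), Add(116, -99)), -209)) = Add(319, Mul(Mul(Add(-74, Mul(2, -7, Pow(Add(-8, -3), -1))), Add(116, -99)), -209)) = Add(319, Mul(Mul(Add(-74, Mul(2, -7, Pow(-11, -1))), 17), -209)) = Add(319, Mul(Mul(Add(-74, Mul(2, -7, Rational(-1, 11))), 17), -209)) = Add(319, Mul(Mul(Add(-74, Rational(14, 11)), 17), -209)) = Add(319, Mul(Mul(Rational(-800, 11), 17), -209)) = Add(319, Mul(Rational(-13600, 11), -209)) = Add(319, 258400) = 258719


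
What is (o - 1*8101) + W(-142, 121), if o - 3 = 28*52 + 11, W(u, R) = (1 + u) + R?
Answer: -6651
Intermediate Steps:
W(u, R) = 1 + R + u
o = 1470 (o = 3 + (28*52 + 11) = 3 + (1456 + 11) = 3 + 1467 = 1470)
(o - 1*8101) + W(-142, 121) = (1470 - 1*8101) + (1 + 121 - 142) = (1470 - 8101) - 20 = -6631 - 20 = -6651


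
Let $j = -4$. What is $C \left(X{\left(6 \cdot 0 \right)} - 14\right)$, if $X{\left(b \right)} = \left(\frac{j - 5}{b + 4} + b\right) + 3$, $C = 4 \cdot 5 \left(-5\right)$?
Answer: $1325$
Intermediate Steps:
$C = -100$ ($C = 20 \left(-5\right) = -100$)
$X{\left(b \right)} = 3 + b - \frac{9}{4 + b}$ ($X{\left(b \right)} = \left(\frac{-4 - 5}{b + 4} + b\right) + 3 = \left(- \frac{9}{4 + b} + b\right) + 3 = \left(b - \frac{9}{4 + b}\right) + 3 = 3 + b - \frac{9}{4 + b}$)
$C \left(X{\left(6 \cdot 0 \right)} - 14\right) = - 100 \left(\frac{3 + \left(6 \cdot 0\right)^{2} + 7 \cdot 6 \cdot 0}{4 + 6 \cdot 0} - 14\right) = - 100 \left(\frac{3 + 0^{2} + 7 \cdot 0}{4 + 0} - 14\right) = - 100 \left(\frac{3 + 0 + 0}{4} - 14\right) = - 100 \left(\frac{1}{4} \cdot 3 - 14\right) = - 100 \left(\frac{3}{4} - 14\right) = \left(-100\right) \left(- \frac{53}{4}\right) = 1325$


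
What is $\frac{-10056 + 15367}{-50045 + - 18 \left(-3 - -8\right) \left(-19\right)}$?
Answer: $- \frac{5311}{48335} \approx -0.10988$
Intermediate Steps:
$\frac{-10056 + 15367}{-50045 + - 18 \left(-3 - -8\right) \left(-19\right)} = \frac{5311}{-50045 + - 18 \left(-3 + 8\right) \left(-19\right)} = \frac{5311}{-50045 + \left(-18\right) 5 \left(-19\right)} = \frac{5311}{-50045 - -1710} = \frac{5311}{-50045 + 1710} = \frac{5311}{-48335} = 5311 \left(- \frac{1}{48335}\right) = - \frac{5311}{48335}$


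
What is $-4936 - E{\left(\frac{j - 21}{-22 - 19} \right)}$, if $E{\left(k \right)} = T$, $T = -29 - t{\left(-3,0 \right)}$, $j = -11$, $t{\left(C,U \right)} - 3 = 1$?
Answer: $-4903$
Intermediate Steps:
$t{\left(C,U \right)} = 4$ ($t{\left(C,U \right)} = 3 + 1 = 4$)
$T = -33$ ($T = -29 - 4 = -33$)
$E{\left(k \right)} = -33$
$-4936 - E{\left(\frac{j - 21}{-22 - 19} \right)} = -4936 - -33 = -4936 + 33 = -4903$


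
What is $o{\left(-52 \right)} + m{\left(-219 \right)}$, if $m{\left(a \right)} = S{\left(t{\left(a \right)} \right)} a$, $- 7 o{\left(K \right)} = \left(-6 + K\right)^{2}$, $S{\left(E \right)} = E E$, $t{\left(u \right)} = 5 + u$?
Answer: $- \frac{70208632}{7} \approx -1.003 \cdot 10^{7}$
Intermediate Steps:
$S{\left(E \right)} = E^{2}$
$o{\left(K \right)} = - \frac{\left(-6 + K\right)^{2}}{7}$
$m{\left(a \right)} = a \left(5 + a\right)^{2}$ ($m{\left(a \right)} = \left(5 + a\right)^{2} a = a \left(5 + a\right)^{2}$)
$o{\left(-52 \right)} + m{\left(-219 \right)} = - \frac{\left(-6 - 52\right)^{2}}{7} - 219 \left(5 - 219\right)^{2} = - \frac{\left(-58\right)^{2}}{7} - 219 \left(-214\right)^{2} = \left(- \frac{1}{7}\right) 3364 - 10029324 = - \frac{3364}{7} - 10029324 = - \frac{70208632}{7}$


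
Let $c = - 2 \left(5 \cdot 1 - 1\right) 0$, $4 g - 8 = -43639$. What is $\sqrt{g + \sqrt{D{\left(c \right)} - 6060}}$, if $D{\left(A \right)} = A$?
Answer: $\frac{\sqrt{-43631 + 8 i \sqrt{1515}}}{2} \approx 0.37268 + 104.44 i$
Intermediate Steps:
$g = - \frac{43631}{4}$ ($g = 2 + \frac{1}{4} \left(-43639\right) = 2 - \frac{43639}{4} = - \frac{43631}{4} \approx -10908.0$)
$c = 0$ ($c = - 2 \left(5 - 1\right) 0 = \left(-2\right) 4 \cdot 0 = \left(-8\right) 0 = 0$)
$\sqrt{g + \sqrt{D{\left(c \right)} - 6060}} = \sqrt{- \frac{43631}{4} + \sqrt{0 - 6060}} = \sqrt{- \frac{43631}{4} + \sqrt{-6060}} = \sqrt{- \frac{43631}{4} + 2 i \sqrt{1515}}$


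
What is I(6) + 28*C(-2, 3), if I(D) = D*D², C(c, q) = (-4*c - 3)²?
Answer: 916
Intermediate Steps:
C(c, q) = (-3 - 4*c)²
I(D) = D³
I(6) + 28*C(-2, 3) = 6³ + 28*(3 + 4*(-2))² = 216 + 28*(3 - 8)² = 216 + 28*(-5)² = 216 + 28*25 = 216 + 700 = 916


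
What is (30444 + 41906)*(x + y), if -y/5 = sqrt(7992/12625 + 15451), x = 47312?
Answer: 3423023200 - 14470*sqrt(98513817835)/101 ≈ 3.3781e+9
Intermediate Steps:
y = -sqrt(98513817835)/505 (y = -5*sqrt(7992/12625 + 15451) = -sqrt(98513817835)/505 ≈ -621.52)
(30444 + 41906)*(x + y) = (30444 + 41906)*(47312 - sqrt(98513817835)/505) = 72350*(47312 - sqrt(98513817835)/505) = 3423023200 - 14470*sqrt(98513817835)/101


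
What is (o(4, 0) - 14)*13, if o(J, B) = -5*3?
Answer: -377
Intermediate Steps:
o(J, B) = -15
(o(4, 0) - 14)*13 = (-15 - 14)*13 = -29*13 = -377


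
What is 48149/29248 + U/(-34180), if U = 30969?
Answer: 184987877/249924160 ≈ 0.74018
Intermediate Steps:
48149/29248 + U/(-34180) = 48149/29248 + 30969/(-34180) = 48149*(1/29248) + 30969*(-1/34180) = 48149/29248 - 30969/34180 = 184987877/249924160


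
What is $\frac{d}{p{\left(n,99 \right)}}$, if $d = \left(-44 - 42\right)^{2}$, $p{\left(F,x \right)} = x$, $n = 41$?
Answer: $\frac{7396}{99} \approx 74.707$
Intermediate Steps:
$d = 7396$ ($d = \left(-86\right)^{2} = 7396$)
$\frac{d}{p{\left(n,99 \right)}} = \frac{7396}{99}$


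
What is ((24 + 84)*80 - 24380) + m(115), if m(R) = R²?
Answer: -2515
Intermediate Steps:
((24 + 84)*80 - 24380) + m(115) = ((24 + 84)*80 - 24380) + 115² = (108*80 - 24380) + 13225 = (8640 - 24380) + 13225 = -15740 + 13225 = -2515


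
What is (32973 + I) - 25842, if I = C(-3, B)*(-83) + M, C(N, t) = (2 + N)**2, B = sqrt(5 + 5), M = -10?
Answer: 7038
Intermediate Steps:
B = sqrt(10) ≈ 3.1623
I = -93 (I = (2 - 3)**2*(-83) - 10 = (-1)**2*(-83) - 10 = 1*(-83) - 10 = -83 - 10 = -93)
(32973 + I) - 25842 = (32973 - 93) - 25842 = 32880 - 25842 = 7038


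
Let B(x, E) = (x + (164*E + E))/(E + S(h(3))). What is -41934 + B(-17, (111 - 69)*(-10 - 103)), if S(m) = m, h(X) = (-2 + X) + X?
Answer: -198067921/4742 ≈ -41769.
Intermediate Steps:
h(X) = -2 + 2*X
B(x, E) = (x + 165*E)/(4 + E) (B(x, E) = (x + (164*E + E))/(E + (-2 + 2*3)) = (x + 165*E)/(E + (-2 + 6)) = (x + 165*E)/(E + 4) = (x + 165*E)/(4 + E))
-41934 + B(-17, (111 - 69)*(-10 - 103)) = -41934 + (-17 + 165*((111 - 69)*(-10 - 103)))/(4 + (111 - 69)*(-10 - 103)) = -41934 + (-17 + 165*(42*(-113)))/(4 + 42*(-113)) = -41934 + (-17 + 165*(-4746))/(4 - 4746) = -41934 + (-17 - 783090)/(-4742) = -41934 - 1/4742*(-783107) = -41934 + 783107/4742 = -198067921/4742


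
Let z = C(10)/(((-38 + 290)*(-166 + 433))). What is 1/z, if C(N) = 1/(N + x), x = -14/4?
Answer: 437346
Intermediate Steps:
x = -7/2 (x = -14*1/4 = -7/2 ≈ -3.5000)
C(N) = 1/(-7/2 + N) (C(N) = 1/(N - 7/2) = 1/(-7/2 + N))
z = 1/437346 (z = (2/(-7 + 2*10))/(((-38 + 290)*(-166 + 433))) = (2/(-7 + 20))/((252*267)) = (2/13)/67284 = (2*(1/13))*(1/67284) = (2/13)*(1/67284) = 1/437346 ≈ 2.2865e-6)
1/z = 1/(1/437346) = 437346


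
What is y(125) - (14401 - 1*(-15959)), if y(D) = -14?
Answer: -30374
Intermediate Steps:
y(125) - (14401 - 1*(-15959)) = -14 - (14401 - 1*(-15959)) = -14 - (14401 + 15959) = -14 - 1*30360 = -14 - 30360 = -30374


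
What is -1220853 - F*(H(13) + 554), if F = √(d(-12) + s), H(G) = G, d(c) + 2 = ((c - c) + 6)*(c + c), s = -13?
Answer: -1220853 - 567*I*√159 ≈ -1.2209e+6 - 7149.6*I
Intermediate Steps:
d(c) = -2 + 12*c (d(c) = -2 + ((c - c) + 6)*(c + c) = -2 + (0 + 6)*(2*c) = -2 + 6*(2*c) = -2 + 12*c)
F = I*√159 (F = √((-2 + 12*(-12)) - 13) = √((-2 - 144) - 13) = √(-146 - 13) = √(-159) = I*√159 ≈ 12.61*I)
-1220853 - F*(H(13) + 554) = -1220853 - I*√159*(13 + 554) = -1220853 - I*√159*567 = -1220853 - 567*I*√159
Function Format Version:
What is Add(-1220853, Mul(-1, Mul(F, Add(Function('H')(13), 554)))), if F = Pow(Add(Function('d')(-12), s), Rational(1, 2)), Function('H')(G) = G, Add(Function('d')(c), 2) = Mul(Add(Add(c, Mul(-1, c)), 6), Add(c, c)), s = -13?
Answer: Add(-1220853, Mul(-567, I, Pow(159, Rational(1, 2)))) ≈ Add(-1.2209e+6, Mul(-7149.6, I))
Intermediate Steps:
Function('d')(c) = Add(-2, Mul(12, c)) (Function('d')(c) = Add(-2, Mul(Add(Add(c, Mul(-1, c)), 6), Add(c, c))) = Add(-2, Mul(Add(0, 6), Mul(2, c))) = Add(-2, Mul(6, Mul(2, c))) = Add(-2, Mul(12, c)))
F = Mul(I, Pow(159, Rational(1, 2))) (F = Pow(Add(Add(-2, Mul(12, -12)), -13), Rational(1, 2)) = Pow(Add(Add(-2, -144), -13), Rational(1, 2)) = Pow(Add(-146, -13), Rational(1, 2)) = Pow(-159, Rational(1, 2)) = Mul(I, Pow(159, Rational(1, 2))) ≈ Mul(12.610, I))
Add(-1220853, Mul(-1, Mul(F, Add(Function('H')(13), 554)))) = Add(-1220853, Mul(-1, Mul(Mul(I, Pow(159, Rational(1, 2))), Add(13, 554)))) = Add(-1220853, Mul(-1, Mul(Mul(I, Pow(159, Rational(1, 2))), 567))) = Add(-1220853, Mul(-1, Mul(567, I, Pow(159, Rational(1, 2))))) = Add(-1220853, Mul(-567, I, Pow(159, Rational(1, 2))))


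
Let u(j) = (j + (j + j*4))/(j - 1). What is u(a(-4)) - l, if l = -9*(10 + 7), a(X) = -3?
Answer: 315/2 ≈ 157.50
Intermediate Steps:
l = -153 (l = -9*17 = -153)
u(j) = 6*j/(-1 + j) (u(j) = (j + (j + 4*j))/(-1 + j) = (j + 5*j)/(-1 + j) = (6*j)/(-1 + j) = 6*j/(-1 + j))
u(a(-4)) - l = 6*(-3)/(-1 - 3) - 1*(-153) = 6*(-3)/(-4) + 153 = 6*(-3)*(-1/4) + 153 = 9/2 + 153 = 315/2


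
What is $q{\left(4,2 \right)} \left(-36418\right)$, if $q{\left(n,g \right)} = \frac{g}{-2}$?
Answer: $36418$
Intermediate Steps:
$q{\left(n,g \right)} = - \frac{g}{2}$ ($q{\left(n,g \right)} = g \left(- \frac{1}{2}\right) = - \frac{g}{2}$)
$q{\left(4,2 \right)} \left(-36418\right) = \left(- \frac{1}{2}\right) 2 \left(-36418\right) = \left(-1\right) \left(-36418\right) = 36418$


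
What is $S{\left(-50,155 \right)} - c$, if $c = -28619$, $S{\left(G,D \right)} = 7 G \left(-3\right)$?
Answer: $29669$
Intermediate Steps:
$S{\left(G,D \right)} = - 21 G$
$S{\left(-50,155 \right)} - c = \left(-21\right) \left(-50\right) - -28619 = 1050 + 28619 = 29669$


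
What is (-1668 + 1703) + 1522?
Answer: 1557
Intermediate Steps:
(-1668 + 1703) + 1522 = 35 + 1522 = 1557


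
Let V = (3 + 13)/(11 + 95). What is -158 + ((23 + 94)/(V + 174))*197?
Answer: -18211/710 ≈ -25.649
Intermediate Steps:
V = 8/53 (V = 16/106 = 16*(1/106) = 8/53 ≈ 0.15094)
-158 + ((23 + 94)/(V + 174))*197 = -158 + ((23 + 94)/(8/53 + 174))*197 = -158 + (117/(9230/53))*197 = -158 + (117*(53/9230))*197 = -158 + (477/710)*197 = -158 + 93969/710 = -18211/710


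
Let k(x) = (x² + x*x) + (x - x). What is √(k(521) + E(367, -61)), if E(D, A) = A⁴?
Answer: 3*√1598747 ≈ 3793.2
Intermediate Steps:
k(x) = 2*x² (k(x) = (x² + x²) + 0 = 2*x² + 0 = 2*x²)
√(k(521) + E(367, -61)) = √(2*521² + (-61)⁴) = √(2*271441 + 13845841) = √(542882 + 13845841) = √14388723 = 3*√1598747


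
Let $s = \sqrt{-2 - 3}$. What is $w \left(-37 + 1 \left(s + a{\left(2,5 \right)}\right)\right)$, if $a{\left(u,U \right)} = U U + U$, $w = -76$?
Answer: $532 - 76 i \sqrt{5} \approx 532.0 - 169.94 i$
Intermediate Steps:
$a{\left(u,U \right)} = U + U^{2}$ ($a{\left(u,U \right)} = U^{2} + U = U + U^{2}$)
$s = i \sqrt{5}$ ($s = \sqrt{-5} = i \sqrt{5} \approx 2.2361 i$)
$w \left(-37 + 1 \left(s + a{\left(2,5 \right)}\right)\right) = - 76 \left(-37 + 1 \left(i \sqrt{5} + 5 \left(1 + 5\right)\right)\right) = - 76 \left(-37 + 1 \left(i \sqrt{5} + 5 \cdot 6\right)\right) = - 76 \left(-37 + 1 \left(i \sqrt{5} + 30\right)\right) = - 76 \left(-37 + 1 \left(30 + i \sqrt{5}\right)\right) = - 76 \left(-37 + \left(30 + i \sqrt{5}\right)\right) = - 76 \left(-7 + i \sqrt{5}\right) = 532 - 76 i \sqrt{5}$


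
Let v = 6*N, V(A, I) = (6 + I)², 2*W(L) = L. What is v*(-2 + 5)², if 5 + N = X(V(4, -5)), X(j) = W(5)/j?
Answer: -135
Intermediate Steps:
W(L) = L/2
X(j) = 5/(2*j) (X(j) = ((½)*5)/j = 5/(2*j))
N = -5/2 (N = -5 + 5/(2*((6 - 5)²)) = -5 + 5/(2*(1²)) = -5 + (5/2)/1 = -5 + (5/2)*1 = -5 + 5/2 = -5/2 ≈ -2.5000)
v = -15 (v = 6*(-5/2) = -15)
v*(-2 + 5)² = -15*(-2 + 5)² = -15*3² = -15*9 = -135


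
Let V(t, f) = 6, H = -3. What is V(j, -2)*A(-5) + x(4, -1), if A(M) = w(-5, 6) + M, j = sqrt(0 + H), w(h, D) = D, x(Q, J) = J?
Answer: 5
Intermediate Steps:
j = I*sqrt(3) (j = sqrt(0 - 3) = sqrt(-3) = I*sqrt(3) ≈ 1.732*I)
A(M) = 6 + M
V(j, -2)*A(-5) + x(4, -1) = 6*(6 - 5) - 1 = 6*1 - 1 = 6 - 1 = 5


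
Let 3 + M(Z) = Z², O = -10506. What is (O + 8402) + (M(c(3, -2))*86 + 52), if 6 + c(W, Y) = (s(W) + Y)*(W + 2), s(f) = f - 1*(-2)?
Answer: 4656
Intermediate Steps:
s(f) = 2 + f (s(f) = f + 2 = 2 + f)
c(W, Y) = -6 + (2 + W)*(2 + W + Y) (c(W, Y) = -6 + ((2 + W) + Y)*(W + 2) = -6 + (2 + W + Y)*(2 + W) = -6 + (2 + W)*(2 + W + Y))
M(Z) = -3 + Z²
(O + 8402) + (M(c(3, -2))*86 + 52) = (-10506 + 8402) + ((-3 + (-2 + 3² + 2*(-2) + 4*3 + 3*(-2))²)*86 + 52) = -2104 + ((-3 + (-2 + 9 - 4 + 12 - 6)²)*86 + 52) = -2104 + ((-3 + 9²)*86 + 52) = -2104 + ((-3 + 81)*86 + 52) = -2104 + (78*86 + 52) = -2104 + (6708 + 52) = -2104 + 6760 = 4656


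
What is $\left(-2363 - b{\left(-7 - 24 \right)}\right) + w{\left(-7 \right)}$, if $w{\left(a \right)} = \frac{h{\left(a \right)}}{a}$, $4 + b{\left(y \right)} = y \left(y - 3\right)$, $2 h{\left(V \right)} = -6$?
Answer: $- \frac{23888}{7} \approx -3412.6$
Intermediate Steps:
$h{\left(V \right)} = -3$ ($h{\left(V \right)} = \frac{1}{2} \left(-6\right) = -3$)
$b{\left(y \right)} = -4 + y \left(-3 + y\right)$ ($b{\left(y \right)} = -4 + y \left(y - 3\right) = -4 + y \left(-3 + y\right)$)
$w{\left(a \right)} = - \frac{3}{a}$
$\left(-2363 - b{\left(-7 - 24 \right)}\right) + w{\left(-7 \right)} = \left(-2363 - \left(-4 + \left(-7 - 24\right)^{2} - 3 \left(-7 - 24\right)\right)\right) - \frac{3}{-7} = \left(-2363 - \left(-4 + \left(-31\right)^{2} - -93\right)\right) - - \frac{3}{7} = \left(-2363 - \left(-4 + 961 + 93\right)\right) + \frac{3}{7} = \left(-2363 - 1050\right) + \frac{3}{7} = -3413 + \frac{3}{7} = - \frac{23888}{7}$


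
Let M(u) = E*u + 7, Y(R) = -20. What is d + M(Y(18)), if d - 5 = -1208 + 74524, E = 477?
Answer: 63788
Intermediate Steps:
d = 73321 (d = 5 + (-1208 + 74524) = 5 + 73316 = 73321)
M(u) = 7 + 477*u (M(u) = 477*u + 7 = 7 + 477*u)
d + M(Y(18)) = 73321 + (7 + 477*(-20)) = 73321 + (7 - 9540) = 73321 - 9533 = 63788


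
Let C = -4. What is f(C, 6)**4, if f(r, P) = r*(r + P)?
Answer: 4096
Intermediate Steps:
f(r, P) = r*(P + r)
f(C, 6)**4 = (-4*(6 - 4))**4 = (-4*2)**4 = (-8)**4 = 4096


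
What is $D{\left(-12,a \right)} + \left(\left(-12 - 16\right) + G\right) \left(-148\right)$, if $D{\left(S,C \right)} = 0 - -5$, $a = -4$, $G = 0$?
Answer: $4149$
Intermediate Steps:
$D{\left(S,C \right)} = 5$ ($D{\left(S,C \right)} = 0 + 5 = 5$)
$D{\left(-12,a \right)} + \left(\left(-12 - 16\right) + G\right) \left(-148\right) = 5 + \left(\left(-12 - 16\right) + 0\right) \left(-148\right) = 5 + \left(-28 + 0\right) \left(-148\right) = 5 - -4144 = 5 + 4144 = 4149$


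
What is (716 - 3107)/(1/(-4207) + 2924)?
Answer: -10058937/12301267 ≈ -0.81772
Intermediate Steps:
(716 - 3107)/(1/(-4207) + 2924) = -2391/(-1/4207 + 2924) = -2391/12301267/4207 = -2391*4207/12301267 = -10058937/12301267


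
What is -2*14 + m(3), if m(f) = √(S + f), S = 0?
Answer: -28 + √3 ≈ -26.268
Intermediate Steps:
m(f) = √f (m(f) = √(0 + f) = √f)
-2*14 + m(3) = -2*14 + √3 = -28 + √3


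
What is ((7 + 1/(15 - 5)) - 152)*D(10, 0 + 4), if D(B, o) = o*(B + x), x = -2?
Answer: -23184/5 ≈ -4636.8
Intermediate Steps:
D(B, o) = o*(-2 + B) (D(B, o) = o*(B - 2) = o*(-2 + B))
((7 + 1/(15 - 5)) - 152)*D(10, 0 + 4) = ((7 + 1/(15 - 5)) - 152)*((0 + 4)*(-2 + 10)) = ((7 + 1/10) - 152)*(4*8) = ((7 + ⅒) - 152)*32 = (71/10 - 152)*32 = -1449/10*32 = -23184/5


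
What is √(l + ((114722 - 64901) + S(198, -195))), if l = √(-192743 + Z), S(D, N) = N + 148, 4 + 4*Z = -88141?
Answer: √(199096 + 14*I*√17533)/2 ≈ 223.1 + 1.0386*I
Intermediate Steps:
Z = -88145/4 (Z = -1 + (¼)*(-88141) = -1 - 88141/4 = -88145/4 ≈ -22036.)
S(D, N) = 148 + N
l = 7*I*√17533/2 (l = √(-192743 - 88145/4) = √(-859117/4) = 7*I*√17533/2 ≈ 463.44*I)
√(l + ((114722 - 64901) + S(198, -195))) = √(7*I*√17533/2 + ((114722 - 64901) + (148 - 195))) = √(7*I*√17533/2 + (49821 - 47)) = √(7*I*√17533/2 + 49774) = √(49774 + 7*I*√17533/2)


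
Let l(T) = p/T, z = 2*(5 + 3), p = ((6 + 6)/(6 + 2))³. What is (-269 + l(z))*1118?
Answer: -19232395/64 ≈ -3.0051e+5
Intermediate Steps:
p = 27/8 (p = (12/8)³ = (12*(⅛))³ = (3/2)³ = 27/8 ≈ 3.3750)
z = 16 (z = 2*8 = 16)
l(T) = 27/(8*T)
(-269 + l(z))*1118 = (-269 + (27/8)/16)*1118 = (-269 + (27/8)*(1/16))*1118 = (-269 + 27/128)*1118 = -34405/128*1118 = -19232395/64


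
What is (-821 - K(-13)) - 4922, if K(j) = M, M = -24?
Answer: -5719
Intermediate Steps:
K(j) = -24
(-821 - K(-13)) - 4922 = (-821 - 1*(-24)) - 4922 = (-821 + 24) - 4922 = -797 - 4922 = -5719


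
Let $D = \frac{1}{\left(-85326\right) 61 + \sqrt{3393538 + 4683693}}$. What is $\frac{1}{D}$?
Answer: $-5204886 + \sqrt{8077231} \approx -5.202 \cdot 10^{6}$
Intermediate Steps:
$D = \frac{1}{-5204886 + \sqrt{8077231}} \approx -1.9223 \cdot 10^{-7}$
$\frac{1}{D} = \frac{1}{- \frac{5204886}{27090830195765} - \frac{\sqrt{8077231}}{27090830195765}}$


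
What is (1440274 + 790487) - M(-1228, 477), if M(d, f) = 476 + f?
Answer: 2229808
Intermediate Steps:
(1440274 + 790487) - M(-1228, 477) = (1440274 + 790487) - (476 + 477) = 2230761 - 1*953 = 2230761 - 953 = 2229808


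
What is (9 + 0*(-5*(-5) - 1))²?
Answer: 81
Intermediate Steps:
(9 + 0*(-5*(-5) - 1))² = (9 + 0*(25 - 1))² = (9 + 0*24)² = (9 + 0)² = 9² = 81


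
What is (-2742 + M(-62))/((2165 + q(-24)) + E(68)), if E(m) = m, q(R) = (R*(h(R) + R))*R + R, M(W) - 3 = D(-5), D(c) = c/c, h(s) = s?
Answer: 2738/25439 ≈ 0.10763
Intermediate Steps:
D(c) = 1
M(W) = 4 (M(W) = 3 + 1 = 4)
q(R) = R + 2*R³ (q(R) = (R*(R + R))*R + R = (R*(2*R))*R + R = (2*R²)*R + R = 2*R³ + R = R + 2*R³)
(-2742 + M(-62))/((2165 + q(-24)) + E(68)) = (-2742 + 4)/((2165 + (-24 + 2*(-24)³)) + 68) = -2738/((2165 + (-24 + 2*(-13824))) + 68) = -2738/((2165 + (-24 - 27648)) + 68) = -2738/((2165 - 27672) + 68) = -2738/(-25507 + 68) = -2738/(-25439) = -2738*(-1/25439) = 2738/25439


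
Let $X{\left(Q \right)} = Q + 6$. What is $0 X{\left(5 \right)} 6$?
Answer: $0$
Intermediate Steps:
$X{\left(Q \right)} = 6 + Q$
$0 X{\left(5 \right)} 6 = 0 \left(6 + 5\right) 6 = 0 \cdot 11 \cdot 6 = 0 \cdot 6 = 0$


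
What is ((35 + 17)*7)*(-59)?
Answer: -21476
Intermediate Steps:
((35 + 17)*7)*(-59) = (52*7)*(-59) = 364*(-59) = -21476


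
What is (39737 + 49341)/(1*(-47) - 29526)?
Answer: -89078/29573 ≈ -3.0121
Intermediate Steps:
(39737 + 49341)/(1*(-47) - 29526) = 89078/(-47 - 29526) = 89078/(-29573) = 89078*(-1/29573) = -89078/29573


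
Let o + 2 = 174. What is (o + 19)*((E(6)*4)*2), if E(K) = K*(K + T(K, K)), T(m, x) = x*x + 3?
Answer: 412560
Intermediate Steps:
o = 172 (o = -2 + 174 = 172)
T(m, x) = 3 + x**2 (T(m, x) = x**2 + 3 = 3 + x**2)
E(K) = K*(3 + K + K**2) (E(K) = K*(K + (3 + K**2)) = K*(3 + K + K**2))
(o + 19)*((E(6)*4)*2) = (172 + 19)*(((6*(3 + 6 + 6**2))*4)*2) = 191*(((6*(3 + 6 + 36))*4)*2) = 191*(((6*45)*4)*2) = 191*((270*4)*2) = 191*(1080*2) = 191*2160 = 412560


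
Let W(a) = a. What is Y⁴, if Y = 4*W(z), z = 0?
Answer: 0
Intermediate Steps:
Y = 0 (Y = 4*0 = 0)
Y⁴ = 0⁴ = 0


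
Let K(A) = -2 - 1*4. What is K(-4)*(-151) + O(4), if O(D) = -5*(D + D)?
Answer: 866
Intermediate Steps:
O(D) = -10*D
K(A) = -6 (K(A) = -2 - 4 = -6)
K(-4)*(-151) + O(4) = -6*(-151) - 10*4 = 906 - 40 = 866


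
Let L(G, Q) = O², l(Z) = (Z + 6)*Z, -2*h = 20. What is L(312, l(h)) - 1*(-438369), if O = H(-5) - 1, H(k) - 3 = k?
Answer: 438378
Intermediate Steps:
H(k) = 3 + k
h = -10 (h = -½*20 = -10)
l(Z) = Z*(6 + Z) (l(Z) = (6 + Z)*Z = Z*(6 + Z))
O = -3 (O = (3 - 5) - 1 = -2 - 1 = -3)
L(G, Q) = 9 (L(G, Q) = (-3)² = 9)
L(312, l(h)) - 1*(-438369) = 9 - 1*(-438369) = 9 + 438369 = 438378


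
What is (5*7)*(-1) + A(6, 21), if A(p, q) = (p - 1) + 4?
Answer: -26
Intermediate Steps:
A(p, q) = 3 + p (A(p, q) = (-1 + p) + 4 = 3 + p)
(5*7)*(-1) + A(6, 21) = (5*7)*(-1) + (3 + 6) = 35*(-1) + 9 = -35 + 9 = -26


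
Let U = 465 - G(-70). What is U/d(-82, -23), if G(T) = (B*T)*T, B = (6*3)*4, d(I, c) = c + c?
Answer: 352335/46 ≈ 7659.5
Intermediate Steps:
d(I, c) = 2*c
B = 72 (B = 18*4 = 72)
G(T) = 72*T**2 (G(T) = (72*T)*T = 72*T**2)
U = -352335 (U = 465 - 72*(-70)**2 = 465 - 72*4900 = 465 - 1*352800 = 465 - 352800 = -352335)
U/d(-82, -23) = -352335/(2*(-23)) = -352335/(-46) = -352335*(-1/46) = 352335/46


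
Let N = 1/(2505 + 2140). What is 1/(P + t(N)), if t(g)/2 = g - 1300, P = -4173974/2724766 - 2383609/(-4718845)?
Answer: -5972424138892915/15534432313996590418 ≈ -0.00038446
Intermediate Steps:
P = -6600779789768/6428874207635 (P = -4173974*1/2724766 - 2383609*(-1/4718845) = -2086987/1362383 + 2383609/4718845 = -6600779789768/6428874207635 ≈ -1.0267)
N = 1/4645 ≈ 0.00021529
t(g) = -2600 + 2*g (t(g) = 2*(g - 1300) = 2*(-1300 + g) = -2600 + 2*g)
1/(P + t(N)) = 1/(-6600779789768/6428874207635 + (-2600 + 2*(1/4645))) = 1/(-6600779789768/6428874207635 + (-2600 + 2/4645)) = 1/(-6600779789768/6428874207635 - 12076998/4645) = 1/(-15534432313996590418/5972424138892915) = -5972424138892915/15534432313996590418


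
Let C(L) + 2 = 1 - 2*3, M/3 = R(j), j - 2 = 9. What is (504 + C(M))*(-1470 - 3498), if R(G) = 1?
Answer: -2469096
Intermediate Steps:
j = 11 (j = 2 + 9 = 11)
M = 3 (M = 3*1 = 3)
C(L) = -7 (C(L) = -2 + (1 - 2*3) = -2 + (1 - 6) = -2 - 5 = -7)
(504 + C(M))*(-1470 - 3498) = (504 - 7)*(-1470 - 3498) = 497*(-4968) = -2469096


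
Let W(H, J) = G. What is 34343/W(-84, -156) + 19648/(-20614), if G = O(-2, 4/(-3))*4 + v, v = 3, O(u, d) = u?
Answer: -354022421/51535 ≈ -6869.6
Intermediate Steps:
G = -5 (G = -2*4 + 3 = -8 + 3 = -5)
W(H, J) = -5
34343/W(-84, -156) + 19648/(-20614) = 34343/(-5) + 19648/(-20614) = 34343*(-⅕) + 19648*(-1/20614) = -34343/5 - 9824/10307 = -354022421/51535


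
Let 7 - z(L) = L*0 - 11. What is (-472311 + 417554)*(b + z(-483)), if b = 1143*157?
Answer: -9827184033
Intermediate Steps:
b = 179451
z(L) = 18 (z(L) = 7 - (L*0 - 11) = 7 - (0 - 11) = 7 - 1*(-11) = 7 + 11 = 18)
(-472311 + 417554)*(b + z(-483)) = (-472311 + 417554)*(179451 + 18) = -54757*179469 = -9827184033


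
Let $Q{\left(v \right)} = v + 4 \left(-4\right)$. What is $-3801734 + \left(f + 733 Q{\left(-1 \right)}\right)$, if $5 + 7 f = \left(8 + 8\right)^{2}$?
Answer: $- \frac{26699114}{7} \approx -3.8142 \cdot 10^{6}$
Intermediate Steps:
$f = \frac{251}{7}$ ($f = - \frac{5}{7} + \frac{\left(8 + 8\right)^{2}}{7} = - \frac{5}{7} + \frac{16^{2}}{7} = - \frac{5}{7} + \frac{1}{7} \cdot 256 = - \frac{5}{7} + \frac{256}{7} = \frac{251}{7} \approx 35.857$)
$Q{\left(v \right)} = -16 + v$ ($Q{\left(v \right)} = v - 16 = -16 + v$)
$-3801734 + \left(f + 733 Q{\left(-1 \right)}\right) = -3801734 + \left(\frac{251}{7} + 733 \left(-16 - 1\right)\right) = -3801734 + \left(\frac{251}{7} + 733 \left(-17\right)\right) = -3801734 + \left(\frac{251}{7} - 12461\right) = -3801734 - \frac{86976}{7} = - \frac{26699114}{7}$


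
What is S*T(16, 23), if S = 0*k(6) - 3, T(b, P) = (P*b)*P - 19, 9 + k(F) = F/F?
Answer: -25335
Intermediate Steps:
k(F) = -8 (k(F) = -9 + F/F = -9 + 1 = -8)
T(b, P) = -19 + b*P² (T(b, P) = b*P² - 19 = -19 + b*P²)
S = -3 (S = 0*(-8) - 3 = 0 - 3 = -3)
S*T(16, 23) = -3*(-19 + 16*23²) = -3*(-19 + 16*529) = -3*(-19 + 8464) = -3*8445 = -25335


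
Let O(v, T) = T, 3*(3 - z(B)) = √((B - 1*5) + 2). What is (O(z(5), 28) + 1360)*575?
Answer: 798100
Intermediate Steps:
z(B) = 3 - √(-3 + B)/3 (z(B) = 3 - √((B - 1*5) + 2)/3 = 3 - √((B - 5) + 2)/3 = 3 - √((-5 + B) + 2)/3 = 3 - √(-3 + B)/3)
(O(z(5), 28) + 1360)*575 = (28 + 1360)*575 = 1388*575 = 798100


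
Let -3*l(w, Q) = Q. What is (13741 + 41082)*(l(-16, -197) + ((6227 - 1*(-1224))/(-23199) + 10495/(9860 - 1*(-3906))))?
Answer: 1157425434981715/319357434 ≈ 3.6242e+6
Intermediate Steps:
l(w, Q) = -Q/3
(13741 + 41082)*(l(-16, -197) + ((6227 - 1*(-1224))/(-23199) + 10495/(9860 - 1*(-3906)))) = (13741 + 41082)*(-1/3*(-197) + ((6227 - 1*(-1224))/(-23199) + 10495/(9860 - 1*(-3906)))) = 54823*(197/3 + ((6227 + 1224)*(-1/23199) + 10495/(9860 + 3906))) = 54823*(197/3 + (7451*(-1/23199) + 10495/13766)) = 54823*(197/3 + (-7451/23199 + 10495*(1/13766))) = 54823*(197/3 + (-7451/23199 + 10495/13766)) = 54823*(197/3 + 140903039/319357434) = 54823*(21112041205/319357434) = 1157425434981715/319357434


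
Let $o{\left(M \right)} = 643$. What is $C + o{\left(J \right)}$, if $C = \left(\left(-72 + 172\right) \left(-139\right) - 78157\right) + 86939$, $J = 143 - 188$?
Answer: $-4475$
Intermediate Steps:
$J = -45$ ($J = 143 - 188 = -45$)
$C = -5118$ ($C = \left(100 \left(-139\right) - 78157\right) + 86939 = \left(-13900 - 78157\right) + 86939 = -92057 + 86939 = -5118$)
$C + o{\left(J \right)} = -5118 + 643 = -4475$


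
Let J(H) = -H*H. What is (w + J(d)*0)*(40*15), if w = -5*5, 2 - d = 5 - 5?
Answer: -15000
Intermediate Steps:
d = 2 (d = 2 - (5 - 5) = 2 - 1*0 = 2 + 0 = 2)
J(H) = -H²
w = -25
(w + J(d)*0)*(40*15) = (-25 - 1*2²*0)*(40*15) = (-25 - 1*4*0)*600 = (-25 - 4*0)*600 = (-25 + 0)*600 = -25*600 = -15000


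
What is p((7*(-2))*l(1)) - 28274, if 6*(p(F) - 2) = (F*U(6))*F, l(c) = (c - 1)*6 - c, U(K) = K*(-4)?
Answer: -29056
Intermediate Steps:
U(K) = -4*K
l(c) = -6 + 5*c (l(c) = (-1 + c)*6 - c = (-6 + 6*c) - c = -6 + 5*c)
p(F) = 2 - 4*F**2 (p(F) = 2 + ((F*(-4*6))*F)/6 = 2 + ((F*(-24))*F)/6 = 2 + ((-24*F)*F)/6 = 2 + (-24*F**2)/6 = 2 - 4*F**2)
p((7*(-2))*l(1)) - 28274 = (2 - 4*196*(-6 + 5*1)**2) - 28274 = (2 - 4*196*(-6 + 5)**2) - 28274 = (2 - 4*(-14*(-1))**2) - 28274 = (2 - 4*14**2) - 28274 = (2 - 4*196) - 28274 = (2 - 784) - 28274 = -782 - 28274 = -29056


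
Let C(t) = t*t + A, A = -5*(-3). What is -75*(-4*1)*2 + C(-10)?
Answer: 715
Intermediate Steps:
A = 15
C(t) = 15 + t² (C(t) = t*t + 15 = t² + 15 = 15 + t²)
-75*(-4*1)*2 + C(-10) = -75*(-4*1)*2 + (15 + (-10)²) = -(-300)*2 + (15 + 100) = -75*(-8) + 115 = 600 + 115 = 715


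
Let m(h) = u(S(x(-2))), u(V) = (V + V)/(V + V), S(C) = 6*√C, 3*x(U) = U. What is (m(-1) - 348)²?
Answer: 120409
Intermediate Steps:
x(U) = U/3
u(V) = 1 (u(V) = (2*V)/((2*V)) = (2*V)*(1/(2*V)) = 1)
m(h) = 1
(m(-1) - 348)² = (1 - 348)² = (-347)² = 120409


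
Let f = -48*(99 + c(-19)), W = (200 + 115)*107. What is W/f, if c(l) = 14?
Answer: -11235/1808 ≈ -6.2141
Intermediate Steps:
W = 33705 (W = 315*107 = 33705)
f = -5424 (f = -48*(99 + 14) = -48*113 = -5424)
W/f = 33705/(-5424) = 33705*(-1/5424) = -11235/1808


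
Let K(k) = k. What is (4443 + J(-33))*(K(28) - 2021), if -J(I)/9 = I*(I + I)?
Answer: 30211887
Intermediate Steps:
J(I) = -18*I² (J(I) = -9*I*(I + I) = -9*I*2*I = -18*I²)
(4443 + J(-33))*(K(28) - 2021) = (4443 - 18*(-33)²)*(28 - 2021) = (4443 - 18*1089)*(-1993) = (4443 - 19602)*(-1993) = -15159*(-1993) = 30211887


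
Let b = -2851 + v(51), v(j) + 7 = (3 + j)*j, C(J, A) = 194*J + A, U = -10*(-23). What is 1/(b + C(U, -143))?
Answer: 1/44373 ≈ 2.2536e-5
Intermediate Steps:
U = 230
C(J, A) = A + 194*J
v(j) = -7 + j*(3 + j) (v(j) = -7 + (3 + j)*j = -7 + j*(3 + j))
b = -104 (b = -2851 + (-7 + 51² + 3*51) = -2851 + (-7 + 2601 + 153) = -2851 + 2747 = -104)
1/(b + C(U, -143)) = 1/(-104 + (-143 + 194*230)) = 1/(-104 + (-143 + 44620)) = 1/(-104 + 44477) = 1/44373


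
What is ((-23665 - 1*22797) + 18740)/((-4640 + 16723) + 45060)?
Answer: -27722/57143 ≈ -0.48513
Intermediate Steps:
((-23665 - 1*22797) + 18740)/((-4640 + 16723) + 45060) = ((-23665 - 22797) + 18740)/(12083 + 45060) = (-46462 + 18740)/57143 = -27722*1/57143 = -27722/57143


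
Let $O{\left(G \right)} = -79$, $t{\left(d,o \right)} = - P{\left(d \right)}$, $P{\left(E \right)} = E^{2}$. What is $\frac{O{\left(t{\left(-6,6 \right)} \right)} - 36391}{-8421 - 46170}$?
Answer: $\frac{36470}{54591} \approx 0.66806$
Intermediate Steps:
$t{\left(d,o \right)} = - d^{2}$
$\frac{O{\left(t{\left(-6,6 \right)} \right)} - 36391}{-8421 - 46170} = \frac{-79 - 36391}{-8421 - 46170} = - \frac{36470}{-54591} = \left(-36470\right) \left(- \frac{1}{54591}\right) = \frac{36470}{54591}$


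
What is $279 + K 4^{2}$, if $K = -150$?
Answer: $-2121$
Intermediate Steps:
$279 + K 4^{2} = 279 - 150 \cdot 4^{2} = 279 - 2400 = -2121$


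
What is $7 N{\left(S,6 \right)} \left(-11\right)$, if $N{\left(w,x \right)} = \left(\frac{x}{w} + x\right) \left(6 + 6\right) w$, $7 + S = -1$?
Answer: $38808$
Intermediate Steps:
$S = -8$ ($S = -7 - 1 = -8$)
$N{\left(w,x \right)} = w \left(12 x + \frac{12 x}{w}\right)$ ($N{\left(w,x \right)} = \left(x + \frac{x}{w}\right) 12 w = \left(12 x + \frac{12 x}{w}\right) w = w \left(12 x + \frac{12 x}{w}\right)$)
$7 N{\left(S,6 \right)} \left(-11\right) = 7 \cdot 12 \cdot 6 \left(1 - 8\right) \left(-11\right) = 7 \cdot 12 \cdot 6 \left(-7\right) \left(-11\right) = 7 \left(-504\right) \left(-11\right) = \left(-3528\right) \left(-11\right) = 38808$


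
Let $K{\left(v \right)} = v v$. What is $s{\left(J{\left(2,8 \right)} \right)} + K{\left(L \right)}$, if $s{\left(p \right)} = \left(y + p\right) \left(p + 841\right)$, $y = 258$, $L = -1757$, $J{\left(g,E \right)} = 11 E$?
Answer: $3408483$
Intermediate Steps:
$s{\left(p \right)} = \left(258 + p\right) \left(841 + p\right)$ ($s{\left(p \right)} = \left(258 + p\right) \left(p + 841\right) = \left(258 + p\right) \left(841 + p\right)$)
$K{\left(v \right)} = v^{2}$
$s{\left(J{\left(2,8 \right)} \right)} + K{\left(L \right)} = \left(216978 + \left(11 \cdot 8\right)^{2} + 1099 \cdot 11 \cdot 8\right) + \left(-1757\right)^{2} = \left(216978 + 88^{2} + 1099 \cdot 88\right) + 3087049 = \left(216978 + 7744 + 96712\right) + 3087049 = 321434 + 3087049 = 3408483$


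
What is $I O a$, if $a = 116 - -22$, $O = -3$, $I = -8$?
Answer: $3312$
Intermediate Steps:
$a = 138$ ($a = 116 + 22 = 138$)
$I O a = \left(-8\right) \left(-3\right) 138 = 24 \cdot 138 = 3312$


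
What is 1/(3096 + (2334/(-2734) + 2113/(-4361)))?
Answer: 5961487/18448785994 ≈ 0.00032314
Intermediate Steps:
1/(3096 + (2334/(-2734) + 2113/(-4361))) = 1/(3096 + (2334*(-1/2734) + 2113*(-1/4361))) = 1/(3096 + (-1167/1367 - 2113/4361)) = 1/(3096 - 7977758/5961487) = 1/(18448785994/5961487) = 5961487/18448785994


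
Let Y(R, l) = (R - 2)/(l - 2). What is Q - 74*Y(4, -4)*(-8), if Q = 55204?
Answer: 165020/3 ≈ 55007.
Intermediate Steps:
Y(R, l) = (-2 + R)/(-2 + l)
Q - 74*Y(4, -4)*(-8) = 55204 - 74*((-2 + 4)/(-2 - 4))*(-8) = 55204 - 74*(2/(-6))*(-8) = 55204 - 74*(-⅙*2)*(-8) = 55204 - 74*(-⅓)*(-8) = 55204 - (-74)*(-8)/3 = 55204 - 1*592/3 = 55204 - 592/3 = 165020/3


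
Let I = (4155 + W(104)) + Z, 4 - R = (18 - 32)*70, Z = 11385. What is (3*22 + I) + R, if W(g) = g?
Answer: 16694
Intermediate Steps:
R = 984 (R = 4 - (18 - 32)*70 = 4 - (-14)*70 = 4 - 1*(-980) = 4 + 980 = 984)
I = 15644 (I = (4155 + 104) + 11385 = 4259 + 11385 = 15644)
(3*22 + I) + R = (3*22 + 15644) + 984 = (66 + 15644) + 984 = 15710 + 984 = 16694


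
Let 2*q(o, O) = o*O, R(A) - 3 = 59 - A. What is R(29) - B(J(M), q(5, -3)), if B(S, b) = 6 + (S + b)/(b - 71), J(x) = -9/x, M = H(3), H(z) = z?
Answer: 4218/157 ≈ 26.866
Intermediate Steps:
M = 3
R(A) = 62 - A (R(A) = 3 + (59 - A) = 62 - A)
q(o, O) = O*o/2 (q(o, O) = (o*O)/2 = (O*o)/2 = O*o/2)
B(S, b) = 6 + (S + b)/(-71 + b)
R(29) - B(J(M), q(5, -3)) = (62 - 1*29) - (-426 - 9/3 + 7*((1/2)*(-3)*5))/(-71 + (1/2)*(-3)*5) = (62 - 29) - (-426 - 9*1/3 + 7*(-15/2))/(-71 - 15/2) = 33 - (-426 - 3 - 105/2)/(-157/2) = 33 - (-2)*(-963)/(157*2) = 33 - 1*963/157 = 33 - 963/157 = 4218/157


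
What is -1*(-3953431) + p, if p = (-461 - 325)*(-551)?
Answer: 4386517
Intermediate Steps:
p = 433086 (p = -786*(-551) = 433086)
-1*(-3953431) + p = -1*(-3953431) + 433086 = 3953431 + 433086 = 4386517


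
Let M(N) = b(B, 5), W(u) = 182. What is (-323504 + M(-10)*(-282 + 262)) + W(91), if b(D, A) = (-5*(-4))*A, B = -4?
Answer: -325322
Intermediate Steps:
b(D, A) = 20*A
M(N) = 100 (M(N) = 20*5 = 100)
(-323504 + M(-10)*(-282 + 262)) + W(91) = (-323504 + 100*(-282 + 262)) + 182 = (-323504 + 100*(-20)) + 182 = (-323504 - 2000) + 182 = -325504 + 182 = -325322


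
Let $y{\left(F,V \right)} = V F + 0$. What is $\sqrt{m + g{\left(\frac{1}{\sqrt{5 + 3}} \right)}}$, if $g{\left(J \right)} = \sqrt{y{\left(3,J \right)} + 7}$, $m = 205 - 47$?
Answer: $\frac{\sqrt{632 + 2 \sqrt{28 + 3 \sqrt{2}}}}{2} \approx 12.682$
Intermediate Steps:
$y{\left(F,V \right)} = F V$ ($y{\left(F,V \right)} = F V + 0 = F V$)
$m = 158$
$g{\left(J \right)} = \sqrt{7 + 3 J}$ ($g{\left(J \right)} = \sqrt{3 J + 7} = \sqrt{7 + 3 J}$)
$\sqrt{m + g{\left(\frac{1}{\sqrt{5 + 3}} \right)}} = \sqrt{158 + \sqrt{7 + \frac{3}{\sqrt{5 + 3}}}} = \sqrt{158 + \sqrt{7 + \frac{3}{\sqrt{8}}}} = \sqrt{158 + \sqrt{7 + \frac{3}{2 \sqrt{2}}}} = \sqrt{158 + \sqrt{7 + 3 \frac{\sqrt{2}}{4}}} = \sqrt{158 + \sqrt{7 + \frac{3 \sqrt{2}}{4}}}$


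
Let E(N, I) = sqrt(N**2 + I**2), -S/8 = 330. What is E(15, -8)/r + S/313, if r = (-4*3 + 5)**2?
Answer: -124039/15337 ≈ -8.0876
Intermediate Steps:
S = -2640 (S = -8*330 = -2640)
r = 49 (r = (-12 + 5)**2 = (-7)**2 = 49)
E(N, I) = sqrt(I**2 + N**2)
E(15, -8)/r + S/313 = sqrt((-8)**2 + 15**2)/49 - 2640/313 = sqrt(64 + 225)*(1/49) - 2640*1/313 = sqrt(289)*(1/49) - 2640/313 = 17*(1/49) - 2640/313 = 17/49 - 2640/313 = -124039/15337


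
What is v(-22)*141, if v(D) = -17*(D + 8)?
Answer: 33558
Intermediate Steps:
v(D) = -136 - 17*D (v(D) = -17*(8 + D) = -136 - 17*D)
v(-22)*141 = (-136 - 17*(-22))*141 = (-136 + 374)*141 = 238*141 = 33558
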